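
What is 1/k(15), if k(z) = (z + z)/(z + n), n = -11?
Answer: 2/15 ≈ 0.13333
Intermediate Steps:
k(z) = 2*z/(-11 + z) (k(z) = (z + z)/(z - 11) = (2*z)/(-11 + z) = 2*z/(-11 + z))
1/k(15) = 1/(2*15/(-11 + 15)) = 1/(2*15/4) = 1/(2*15*(¼)) = 1/(15/2) = 2/15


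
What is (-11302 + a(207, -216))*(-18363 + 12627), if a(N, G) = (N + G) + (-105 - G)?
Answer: 64243200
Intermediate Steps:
a(N, G) = -105 + N (a(N, G) = (G + N) + (-105 - G) = -105 + N)
(-11302 + a(207, -216))*(-18363 + 12627) = (-11302 + (-105 + 207))*(-18363 + 12627) = (-11302 + 102)*(-5736) = -11200*(-5736) = 64243200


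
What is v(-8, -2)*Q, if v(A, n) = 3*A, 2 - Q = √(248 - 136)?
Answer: -48 + 96*√7 ≈ 205.99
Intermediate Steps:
Q = 2 - 4*√7 (Q = 2 - √(248 - 136) = 2 - √112 = 2 - 4*√7 ≈ -8.5830)
v(-8, -2)*Q = (3*(-8))*(2 - 4*√7) = -24*(2 - 4*√7) = -48 + 96*√7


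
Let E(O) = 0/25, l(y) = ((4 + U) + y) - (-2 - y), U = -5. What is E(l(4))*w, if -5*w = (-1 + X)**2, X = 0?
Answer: 0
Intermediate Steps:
l(y) = 1 + 2*y (l(y) = ((4 - 5) + y) - (-2 - y) = (-1 + y) + (2 + y) = 1 + 2*y)
E(O) = 0 (E(O) = 0*(1/25) = 0)
w = -1/5 (w = -(-1 + 0)**2/5 = -1/5*(-1)**2 = -1/5*1 = -1/5 ≈ -0.20000)
E(l(4))*w = 0*(-1/5) = 0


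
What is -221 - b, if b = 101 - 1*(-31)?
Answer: -353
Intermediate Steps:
b = 132 (b = 101 + 31 = 132)
-221 - b = -221 - 1*132 = -221 - 132 = -353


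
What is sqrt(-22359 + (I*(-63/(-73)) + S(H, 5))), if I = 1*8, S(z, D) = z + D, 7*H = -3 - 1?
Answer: I*sqrt(5835445238)/511 ≈ 149.49*I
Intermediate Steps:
H = -4/7 (H = (-3 - 1)/7 = (1/7)*(-4) = -4/7 ≈ -0.57143)
S(z, D) = D + z
I = 8
sqrt(-22359 + (I*(-63/(-73)) + S(H, 5))) = sqrt(-22359 + (8*(-63/(-73)) + (5 - 4/7))) = sqrt(-22359 + (8*(-63*(-1/73)) + 31/7)) = sqrt(-22359 + (8*(63/73) + 31/7)) = sqrt(-22359 + (504/73 + 31/7)) = sqrt(-22359 + 5791/511) = sqrt(-11419658/511) = I*sqrt(5835445238)/511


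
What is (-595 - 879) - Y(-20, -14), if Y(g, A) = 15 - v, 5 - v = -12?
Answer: -1472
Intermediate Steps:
v = 17 (v = 5 - 1*(-12) = 5 + 12 = 17)
Y(g, A) = -2 (Y(g, A) = 15 - 1*17 = 15 - 17 = -2)
(-595 - 879) - Y(-20, -14) = (-595 - 879) - 1*(-2) = -1474 + 2 = -1472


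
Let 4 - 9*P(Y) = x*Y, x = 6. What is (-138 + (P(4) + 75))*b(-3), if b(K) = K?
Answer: 587/3 ≈ 195.67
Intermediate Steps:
P(Y) = 4/9 - 2*Y/3
(-138 + (P(4) + 75))*b(-3) = (-138 + ((4/9 - ⅔*4) + 75))*(-3) = (-138 + ((4/9 - 8/3) + 75))*(-3) = (-138 + (-20/9 + 75))*(-3) = (-138 + 655/9)*(-3) = -587/9*(-3) = 587/3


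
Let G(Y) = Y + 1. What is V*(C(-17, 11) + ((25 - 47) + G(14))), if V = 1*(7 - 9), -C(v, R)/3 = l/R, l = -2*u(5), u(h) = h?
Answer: 94/11 ≈ 8.5455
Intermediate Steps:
l = -10 (l = -2*5 = -10)
G(Y) = 1 + Y
C(v, R) = 30/R (C(v, R) = -(-30)/R = 30/R)
V = -2 (V = 1*(-2) = -2)
V*(C(-17, 11) + ((25 - 47) + G(14))) = -2*(30/11 + ((25 - 47) + (1 + 14))) = -2*(30*(1/11) + (-22 + 15)) = -2*(30/11 - 7) = -2*(-47/11) = 94/11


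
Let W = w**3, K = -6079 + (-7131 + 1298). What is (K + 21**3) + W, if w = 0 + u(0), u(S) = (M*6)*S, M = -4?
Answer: -2651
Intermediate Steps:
u(S) = -24*S (u(S) = (-4*6)*S = -24*S)
w = 0 (w = 0 - 24*0 = 0 + 0 = 0)
K = -11912 (K = -6079 - 5833 = -11912)
W = 0 (W = 0**3 = 0)
(K + 21**3) + W = (-11912 + 21**3) + 0 = (-11912 + 9261) + 0 = -2651 + 0 = -2651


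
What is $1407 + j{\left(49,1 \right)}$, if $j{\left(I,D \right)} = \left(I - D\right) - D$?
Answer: $1454$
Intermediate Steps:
$j{\left(I,D \right)} = I - 2 D$
$1407 + j{\left(49,1 \right)} = 1407 + \left(49 - 2\right) = 1407 + 47 = 1454$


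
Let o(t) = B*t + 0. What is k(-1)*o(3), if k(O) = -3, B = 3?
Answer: -27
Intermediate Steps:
o(t) = 3*t (o(t) = 3*t + 0 = 3*t)
k(-1)*o(3) = -9*3 = -3*9 = -27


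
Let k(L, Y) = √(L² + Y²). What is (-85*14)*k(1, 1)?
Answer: -1190*√2 ≈ -1682.9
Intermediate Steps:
(-85*14)*k(1, 1) = (-85*14)*√(1² + 1²) = -1190*√(1 + 1) = -1190*√2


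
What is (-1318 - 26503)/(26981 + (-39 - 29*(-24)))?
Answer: -27821/27638 ≈ -1.0066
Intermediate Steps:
(-1318 - 26503)/(26981 + (-39 - 29*(-24))) = -27821/(26981 + (-39 + 696)) = -27821/(26981 + 657) = -27821/27638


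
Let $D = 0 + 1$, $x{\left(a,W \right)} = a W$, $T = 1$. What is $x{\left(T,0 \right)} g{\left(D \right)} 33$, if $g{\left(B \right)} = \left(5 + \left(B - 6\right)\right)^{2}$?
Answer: $0$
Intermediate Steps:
$x{\left(a,W \right)} = W a$
$D = 1$
$g{\left(B \right)} = \left(-1 + B\right)^{2}$ ($g{\left(B \right)} = \left(5 + \left(B - 6\right)\right)^{2} = \left(5 + \left(-6 + B\right)\right)^{2} = \left(-1 + B\right)^{2}$)
$x{\left(T,0 \right)} g{\left(D \right)} 33 = 0 \cdot 1 \left(-1 + 1\right)^{2} \cdot 33 = 0 \cdot 0^{2} \cdot 33 = 0 \cdot 0 \cdot 33 = 0 \cdot 33 = 0$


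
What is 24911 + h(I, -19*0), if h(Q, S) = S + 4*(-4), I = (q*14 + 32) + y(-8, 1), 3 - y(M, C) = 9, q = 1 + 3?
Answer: 24895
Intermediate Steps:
q = 4
y(M, C) = -6 (y(M, C) = 3 - 1*9 = 3 - 9 = -6)
I = 82 (I = (4*14 + 32) - 6 = (56 + 32) - 6 = 88 - 6 = 82)
h(Q, S) = -16 + S (h(Q, S) = S - 16 = -16 + S)
24911 + h(I, -19*0) = 24911 + (-16 - 19*0) = 24911 + (-16 + 0) = 24911 - 16 = 24895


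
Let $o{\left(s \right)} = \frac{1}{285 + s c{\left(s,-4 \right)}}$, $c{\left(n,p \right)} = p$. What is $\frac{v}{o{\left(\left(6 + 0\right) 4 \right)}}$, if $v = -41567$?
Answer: $-7856163$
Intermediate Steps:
$o{\left(s \right)} = \frac{1}{285 - 4 s}$ ($o{\left(s \right)} = \frac{1}{285 + s \left(-4\right)} = \frac{1}{285 - 4 s}$)
$\frac{v}{o{\left(\left(6 + 0\right) 4 \right)}} = - \frac{41567}{\frac{1}{285 - 4 \left(6 + 0\right) 4}} = - \frac{41567}{\frac{1}{285 - 4 \cdot 6 \cdot 4}} = - \frac{41567}{\frac{1}{285 - 96}} = - \frac{41567}{\frac{1}{189}} = - 41567 \frac{1}{\frac{1}{189}} = \left(-41567\right) 189 = -7856163$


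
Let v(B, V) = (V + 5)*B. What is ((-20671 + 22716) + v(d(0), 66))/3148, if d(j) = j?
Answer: 2045/3148 ≈ 0.64962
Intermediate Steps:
v(B, V) = B*(5 + V) (v(B, V) = (5 + V)*B = B*(5 + V))
((-20671 + 22716) + v(d(0), 66))/3148 = ((-20671 + 22716) + 0*(5 + 66))/3148 = (2045 + 0*71)*(1/3148) = (2045 + 0)*(1/3148) = 2045*(1/3148) = 2045/3148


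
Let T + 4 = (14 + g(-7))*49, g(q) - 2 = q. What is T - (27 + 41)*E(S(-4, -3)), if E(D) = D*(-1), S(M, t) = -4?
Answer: 165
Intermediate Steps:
E(D) = -D
g(q) = 2 + q
T = 437 (T = -4 + (14 + (2 - 7))*49 = -4 + (14 - 5)*49 = -4 + 9*49 = -4 + 441 = 437)
T - (27 + 41)*E(S(-4, -3)) = 437 - (27 + 41)*(-1*(-4)) = 437 - 68*4 = 437 - 1*272 = 437 - 272 = 165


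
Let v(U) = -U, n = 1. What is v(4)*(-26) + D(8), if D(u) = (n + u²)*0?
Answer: 104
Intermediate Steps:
D(u) = 0 (D(u) = (1 + u²)*0 = 0)
v(4)*(-26) + D(8) = -1*4*(-26) + 0 = -4*(-26) + 0 = 104 + 0 = 104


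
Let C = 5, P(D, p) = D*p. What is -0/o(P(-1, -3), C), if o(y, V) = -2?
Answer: 0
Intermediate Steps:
-0/o(P(-1, -3), C) = -0/(-2) = -0*(-1)/2 = -389*0 = 0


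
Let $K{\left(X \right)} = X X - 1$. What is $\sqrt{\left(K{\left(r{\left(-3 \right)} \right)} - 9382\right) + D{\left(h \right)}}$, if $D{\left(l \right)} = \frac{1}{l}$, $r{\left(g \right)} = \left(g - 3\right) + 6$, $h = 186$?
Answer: $\frac{i \sqrt{324614082}}{186} \approx 96.866 i$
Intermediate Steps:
$r{\left(g \right)} = 3 + g$ ($r{\left(g \right)} = \left(-3 + g\right) + 6 = 3 + g$)
$K{\left(X \right)} = -1 + X^{2}$ ($K{\left(X \right)} = X^{2} - 1 = -1 + X^{2}$)
$\sqrt{\left(K{\left(r{\left(-3 \right)} \right)} - 9382\right) + D{\left(h \right)}} = \sqrt{\left(\left(-1 + \left(3 - 3\right)^{2}\right) - 9382\right) + \frac{1}{186}} = \sqrt{\left(\left(-1 + 0^{2}\right) - 9382\right) + \frac{1}{186}} = \sqrt{\left(\left(-1 + 0\right) - 9382\right) + \frac{1}{186}} = \sqrt{\left(-1 - 9382\right) + \frac{1}{186}} = \sqrt{-9383 + \frac{1}{186}} = \sqrt{- \frac{1745237}{186}} = \frac{i \sqrt{324614082}}{186}$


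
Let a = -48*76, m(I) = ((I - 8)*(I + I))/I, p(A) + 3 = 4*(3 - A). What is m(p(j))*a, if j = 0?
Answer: -7296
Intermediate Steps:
p(A) = 9 - 4*A (p(A) = -3 + 4*(3 - A) = -3 + (12 - 4*A) = 9 - 4*A)
m(I) = -16 + 2*I (m(I) = ((-8 + I)*(2*I))/I = (2*I*(-8 + I))/I = -16 + 2*I)
a = -3648
m(p(j))*a = (-16 + 2*(9 - 4*0))*(-3648) = (-16 + 2*(9 + 0))*(-3648) = (-16 + 2*9)*(-3648) = (-16 + 18)*(-3648) = 2*(-3648) = -7296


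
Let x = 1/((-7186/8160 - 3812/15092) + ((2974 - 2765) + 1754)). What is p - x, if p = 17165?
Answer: 518394369996175/30200663291 ≈ 17165.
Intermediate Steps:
x = 15393840/30200663291 (x = 1/((-7186*1/8160 - 3812*1/15092) + (209 + 1754)) = 1/((-3593/4080 - 953/3773) + 1963) = 1/(-17444629/15393840 + 1963) = 1/(30200663291/15393840) = 15393840/30200663291 ≈ 0.00050972)
p - x = 17165 - 1*15393840/30200663291 = 17165 - 15393840/30200663291 = 518394369996175/30200663291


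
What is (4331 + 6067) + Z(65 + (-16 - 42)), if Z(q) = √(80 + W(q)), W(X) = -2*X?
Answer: 10398 + √66 ≈ 10406.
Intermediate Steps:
Z(q) = √(80 - 2*q)
(4331 + 6067) + Z(65 + (-16 - 42)) = (4331 + 6067) + √(80 - 2*(65 + (-16 - 42))) = 10398 + √(80 - 2*(65 - 58)) = 10398 + √(80 - 2*7) = 10398 + √(80 - 14) = 10398 + √66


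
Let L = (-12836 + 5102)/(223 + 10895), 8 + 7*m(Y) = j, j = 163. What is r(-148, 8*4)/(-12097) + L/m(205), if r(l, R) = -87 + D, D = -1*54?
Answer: -68653916/3474439855 ≈ -0.019760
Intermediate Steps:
D = -54
m(Y) = 155/7 (m(Y) = -8/7 + (⅐)*163 = -8/7 + 163/7 = 155/7)
L = -1289/1853 (L = -7734/11118 = -7734*1/11118 = -1289/1853 ≈ -0.69563)
r(l, R) = -141 (r(l, R) = -87 - 54 = -141)
r(-148, 8*4)/(-12097) + L/m(205) = -141/(-12097) - 1289/(1853*155/7) = -141*(-1/12097) - 1289/1853*7/155 = 141/12097 - 9023/287215 = -68653916/3474439855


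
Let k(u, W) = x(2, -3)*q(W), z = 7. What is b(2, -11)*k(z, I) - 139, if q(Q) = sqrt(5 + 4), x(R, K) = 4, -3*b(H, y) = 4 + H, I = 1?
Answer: -163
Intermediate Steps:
b(H, y) = -4/3 - H/3 (b(H, y) = -(4 + H)/3 = -4/3 - H/3)
q(Q) = 3 (q(Q) = sqrt(9) = 3)
k(u, W) = 12 (k(u, W) = 4*3 = 12)
b(2, -11)*k(z, I) - 139 = (-4/3 - 1/3*2)*12 - 139 = (-4/3 - 2/3)*12 - 139 = -2*12 - 139 = -24 - 139 = -163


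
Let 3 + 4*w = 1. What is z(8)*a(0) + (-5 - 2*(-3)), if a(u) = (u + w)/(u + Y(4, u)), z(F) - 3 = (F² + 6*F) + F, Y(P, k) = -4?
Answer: 131/8 ≈ 16.375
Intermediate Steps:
w = -½ (w = -¾ + (¼)*1 = -¾ + ¼ = -½ ≈ -0.50000)
z(F) = 3 + F² + 7*F (z(F) = 3 + ((F² + 6*F) + F) = 3 + (F² + 7*F) = 3 + F² + 7*F)
a(u) = (-½ + u)/(-4 + u) (a(u) = (u - ½)/(u - 4) = (-½ + u)/(-4 + u))
z(8)*a(0) + (-5 - 2*(-3)) = (3 + 8² + 7*8)*((-½ + 0)/(-4 + 0)) + (-5 - 2*(-3)) = (3 + 64 + 56)*(-½/(-4)) + (-5 + 6) = 123*(-¼*(-½)) + 1 = 123*(⅛) + 1 = 123/8 + 1 = 131/8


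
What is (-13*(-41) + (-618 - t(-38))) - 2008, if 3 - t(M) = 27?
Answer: -2069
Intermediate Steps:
t(M) = -24 (t(M) = 3 - 1*27 = 3 - 27 = -24)
(-13*(-41) + (-618 - t(-38))) - 2008 = (-13*(-41) + (-618 - 1*(-24))) - 2008 = (533 + (-618 + 24)) - 2008 = (533 - 594) - 2008 = -61 - 2008 = -2069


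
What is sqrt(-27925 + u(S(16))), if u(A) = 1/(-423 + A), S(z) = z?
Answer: 2*I*sqrt(1156437183)/407 ≈ 167.11*I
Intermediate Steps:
sqrt(-27925 + u(S(16))) = sqrt(-27925 + 1/(-423 + 16)) = sqrt(-27925 + 1/(-407)) = sqrt(-27925 - 1/407) = sqrt(-11365476/407) = 2*I*sqrt(1156437183)/407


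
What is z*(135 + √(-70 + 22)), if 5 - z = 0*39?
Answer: 675 + 20*I*√3 ≈ 675.0 + 34.641*I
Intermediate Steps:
z = 5 (z = 5 - 0*39 = 5 - 1*0 = 5 + 0 = 5)
z*(135 + √(-70 + 22)) = 5*(135 + √(-70 + 22)) = 5*(135 + √(-48)) = 5*(135 + 4*I*√3) = 675 + 20*I*√3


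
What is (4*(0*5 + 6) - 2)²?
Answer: 484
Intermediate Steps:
(4*(0*5 + 6) - 2)² = (4*(0 + 6) - 2)² = (4*6 - 2)² = (24 - 2)² = 22² = 484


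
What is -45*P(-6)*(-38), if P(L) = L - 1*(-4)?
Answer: -3420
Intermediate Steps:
P(L) = 4 + L (P(L) = L + 4 = 4 + L)
-45*P(-6)*(-38) = -45*(4 - 6)*(-38) = -45*(-2)*(-38) = 90*(-38) = -3420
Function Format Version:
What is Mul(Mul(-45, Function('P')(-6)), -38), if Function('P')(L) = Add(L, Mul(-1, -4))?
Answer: -3420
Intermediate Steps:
Function('P')(L) = Add(4, L) (Function('P')(L) = Add(L, 4) = Add(4, L))
Mul(Mul(-45, Function('P')(-6)), -38) = Mul(Mul(-45, Add(4, -6)), -38) = Mul(Mul(-45, -2), -38) = Mul(90, -38) = -3420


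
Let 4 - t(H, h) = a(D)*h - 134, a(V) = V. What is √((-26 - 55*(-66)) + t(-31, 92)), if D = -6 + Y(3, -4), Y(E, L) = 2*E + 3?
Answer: √3466 ≈ 58.873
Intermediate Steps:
Y(E, L) = 3 + 2*E
D = 3 (D = -6 + (3 + 2*3) = -6 + (3 + 6) = -6 + 9 = 3)
t(H, h) = 138 - 3*h (t(H, h) = 4 - (3*h - 134) = 4 - (-134 + 3*h) = 4 + (134 - 3*h) = 138 - 3*h)
√((-26 - 55*(-66)) + t(-31, 92)) = √((-26 - 55*(-66)) + (138 - 3*92)) = √((-26 + 3630) + (138 - 276)) = √(3604 - 138) = √3466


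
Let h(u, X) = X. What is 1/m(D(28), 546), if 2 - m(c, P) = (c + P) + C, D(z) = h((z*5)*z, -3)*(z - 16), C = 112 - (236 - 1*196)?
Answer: -1/580 ≈ -0.0017241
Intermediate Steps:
C = 72 (C = 112 - (236 - 196) = 112 - 1*40 = 112 - 40 = 72)
D(z) = 48 - 3*z (D(z) = -3*(z - 16) = -3*(-16 + z) = 48 - 3*z)
m(c, P) = -70 - P - c (m(c, P) = 2 - ((c + P) + 72) = 2 - ((P + c) + 72) = 2 - (72 + P + c) = 2 + (-72 - P - c) = -70 - P - c)
1/m(D(28), 546) = 1/(-70 - 1*546 - (48 - 3*28)) = 1/(-70 - 546 - (48 - 84)) = 1/(-70 - 546 - 1*(-36)) = 1/(-70 - 546 + 36) = 1/(-580) = -1/580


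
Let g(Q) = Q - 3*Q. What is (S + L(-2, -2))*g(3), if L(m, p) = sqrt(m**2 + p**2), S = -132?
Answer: 792 - 12*sqrt(2) ≈ 775.03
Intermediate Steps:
g(Q) = -2*Q
(S + L(-2, -2))*g(3) = (-132 + sqrt((-2)**2 + (-2)**2))*(-2*3) = (-132 + sqrt(4 + 4))*(-6) = (-132 + sqrt(8))*(-6) = (-132 + 2*sqrt(2))*(-6) = 792 - 12*sqrt(2)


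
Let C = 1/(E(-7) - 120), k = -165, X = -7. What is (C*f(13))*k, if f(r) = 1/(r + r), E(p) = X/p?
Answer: 165/3094 ≈ 0.053329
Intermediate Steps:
E(p) = -7/p
f(r) = 1/(2*r)
C = -1/119 (C = 1/(-7/(-7) - 120) = 1/(-7*(-1/7) - 120) = 1/(1 - 120) = 1/(-119) = -1/119 ≈ -0.0084034)
(C*f(13))*k = -1/(238*13)*(-165) = -1/119*1/26*(-165) = -1/3094*(-165) = 165/3094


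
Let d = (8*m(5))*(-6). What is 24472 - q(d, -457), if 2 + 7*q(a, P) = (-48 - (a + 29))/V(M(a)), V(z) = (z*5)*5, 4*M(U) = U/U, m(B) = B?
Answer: 611714/25 ≈ 24469.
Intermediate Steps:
M(U) = ¼ (M(U) = (U/U)/4 = (¼)*1 = ¼)
d = -240 (d = (8*5)*(-6) = 40*(-6) = -240)
V(z) = 25*z (V(z) = (5*z)*5 = 25*z)
q(a, P) = -358/175 - 4*a/175 (q(a, P) = -2/7 + ((-48 - (a + 29))/((25*(¼))))/7 = -2/7 + ((-48 - (29 + a))/(25/4))/7 = -2/7 + ((-48 + (-29 - a))*(4/25))/7 = -2/7 + ((-77 - a)*(4/25))/7 = -2/7 + (-308/25 - 4*a/25)/7 = -2/7 + (-44/25 - 4*a/175) = -358/175 - 4*a/175)
24472 - q(d, -457) = 24472 - (-358/175 - 4/175*(-240)) = 24472 - (-358/175 + 192/35) = 24472 - 1*86/25 = 24472 - 86/25 = 611714/25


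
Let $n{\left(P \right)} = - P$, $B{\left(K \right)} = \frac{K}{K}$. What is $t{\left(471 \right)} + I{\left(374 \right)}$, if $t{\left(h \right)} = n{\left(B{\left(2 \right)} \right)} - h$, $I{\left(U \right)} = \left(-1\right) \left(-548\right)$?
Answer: $76$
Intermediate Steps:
$B{\left(K \right)} = 1$
$I{\left(U \right)} = 548$
$t{\left(h \right)} = -1 - h$ ($t{\left(h \right)} = \left(-1\right) 1 - h = -1 - h$)
$t{\left(471 \right)} + I{\left(374 \right)} = \left(-1 - 471\right) + 548 = -472 + 548 = 76$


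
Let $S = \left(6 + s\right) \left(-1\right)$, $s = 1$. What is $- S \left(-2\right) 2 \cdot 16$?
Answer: $-448$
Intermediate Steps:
$S = -7$ ($S = \left(6 + 1\right) \left(-1\right) = 7 \left(-1\right) = -7$)
$- S \left(-2\right) 2 \cdot 16 = - \left(-7\right) \left(-2\right) 2 \cdot 16 = - 14 \cdot 2 \cdot 16 = - 28 \cdot 16 = \left(-1\right) 448 = -448$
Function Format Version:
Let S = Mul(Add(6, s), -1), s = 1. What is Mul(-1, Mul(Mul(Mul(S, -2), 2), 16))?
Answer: -448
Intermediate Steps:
S = -7 (S = Mul(Add(6, 1), -1) = Mul(7, -1) = -7)
Mul(-1, Mul(Mul(Mul(S, -2), 2), 16)) = Mul(-1, Mul(Mul(Mul(-7, -2), 2), 16)) = Mul(-1, Mul(Mul(14, 2), 16)) = Mul(-1, Mul(28, 16)) = Mul(-1, 448) = -448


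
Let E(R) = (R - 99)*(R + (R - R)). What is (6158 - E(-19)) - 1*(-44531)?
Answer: 48447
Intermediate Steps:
E(R) = R*(-99 + R) (E(R) = (-99 + R)*(R + 0) = (-99 + R)*R = R*(-99 + R))
(6158 - E(-19)) - 1*(-44531) = (6158 - (-19)*(-99 - 19)) - 1*(-44531) = (6158 - (-19)*(-118)) + 44531 = (6158 - 1*2242) + 44531 = (6158 - 2242) + 44531 = 3916 + 44531 = 48447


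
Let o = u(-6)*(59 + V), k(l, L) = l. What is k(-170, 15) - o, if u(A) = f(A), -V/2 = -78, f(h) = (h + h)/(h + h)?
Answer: -385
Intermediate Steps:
f(h) = 1 (f(h) = (2*h)/((2*h)) = (2*h)*(1/(2*h)) = 1)
V = 156 (V = -2*(-78) = 156)
u(A) = 1
o = 215 (o = 1*(59 + 156) = 1*215 = 215)
k(-170, 15) - o = -170 - 1*215 = -170 - 215 = -385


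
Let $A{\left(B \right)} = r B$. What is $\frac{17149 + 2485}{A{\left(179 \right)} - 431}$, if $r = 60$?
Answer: $\frac{19634}{10309} \approx 1.9045$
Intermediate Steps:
$A{\left(B \right)} = 60 B$
$\frac{17149 + 2485}{A{\left(179 \right)} - 431} = \frac{17149 + 2485}{60 \cdot 179 - 431} = \frac{19634}{10740 - 431} = \frac{19634}{10309}$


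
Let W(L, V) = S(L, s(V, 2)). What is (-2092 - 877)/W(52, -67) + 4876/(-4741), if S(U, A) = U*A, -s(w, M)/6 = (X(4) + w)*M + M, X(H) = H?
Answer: -202718717/183419808 ≈ -1.1052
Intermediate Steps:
s(w, M) = -6*M - 6*M*(4 + w) (s(w, M) = -6*((4 + w)*M + M) = -6*(M*(4 + w) + M) = -6*(M + M*(4 + w)) = -6*M - 6*M*(4 + w))
S(U, A) = A*U
W(L, V) = L*(-60 - 12*V) (W(L, V) = (-6*2*(5 + V))*L = (-60 - 12*V)*L = L*(-60 - 12*V))
(-2092 - 877)/W(52, -67) + 4876/(-4741) = (-2092 - 877)/((-12*52*(5 - 67))) + 4876/(-4741) = -2969/((-12*52*(-62))) + 4876*(-1/4741) = -2969/38688 - 4876/4741 = -202718717/183419808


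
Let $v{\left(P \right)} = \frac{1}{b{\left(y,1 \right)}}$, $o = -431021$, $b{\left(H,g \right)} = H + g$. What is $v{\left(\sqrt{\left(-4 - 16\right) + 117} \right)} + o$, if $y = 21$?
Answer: $- \frac{9482461}{22} \approx -4.3102 \cdot 10^{5}$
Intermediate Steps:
$v{\left(P \right)} = \frac{1}{22}$ ($v{\left(P \right)} = \frac{1}{21 + 1} = \frac{1}{22}$)
$v{\left(\sqrt{\left(-4 - 16\right) + 117} \right)} + o = \frac{1}{22} - 431021 = - \frac{9482461}{22}$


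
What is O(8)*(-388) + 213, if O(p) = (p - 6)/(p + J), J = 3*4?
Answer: 871/5 ≈ 174.20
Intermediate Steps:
J = 12
O(p) = (-6 + p)/(12 + p) (O(p) = (p - 6)/(p + 12) = (-6 + p)/(12 + p))
O(8)*(-388) + 213 = ((-6 + 8)/(12 + 8))*(-388) + 213 = (2/20)*(-388) + 213 = ((1/20)*2)*(-388) + 213 = (1/10)*(-388) + 213 = -194/5 + 213 = 871/5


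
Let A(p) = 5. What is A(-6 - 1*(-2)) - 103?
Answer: -98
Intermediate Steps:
A(-6 - 1*(-2)) - 103 = 5 - 103 = -98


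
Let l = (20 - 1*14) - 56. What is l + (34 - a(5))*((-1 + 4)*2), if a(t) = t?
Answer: 124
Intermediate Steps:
l = -50 (l = (20 - 14) - 56 = 6 - 56 = -50)
l + (34 - a(5))*((-1 + 4)*2) = -50 + (34 - 1*5)*((-1 + 4)*2) = -50 + (34 - 5)*(3*2) = -50 + 29*6 = -50 + 174 = 124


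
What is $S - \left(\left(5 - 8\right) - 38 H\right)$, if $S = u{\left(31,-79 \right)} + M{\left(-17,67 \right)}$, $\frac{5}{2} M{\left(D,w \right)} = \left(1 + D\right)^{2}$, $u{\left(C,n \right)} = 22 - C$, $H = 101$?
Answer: $\frac{19672}{5} \approx 3934.4$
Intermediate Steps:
$M{\left(D,w \right)} = \frac{2 \left(1 + D\right)^{2}}{5}$
$S = \frac{467}{5}$ ($S = \left(22 - 31\right) + \frac{2 \left(1 - 17\right)^{2}}{5} = \left(22 - 31\right) + \frac{2 \left(-16\right)^{2}}{5} = -9 + \frac{2}{5} \cdot 256 = -9 + \frac{512}{5} = \frac{467}{5} \approx 93.4$)
$S - \left(\left(5 - 8\right) - 38 H\right) = \frac{467}{5} - \left(\left(5 - 8\right) - 3838\right) = \frac{467}{5} - \left(-3 - 3838\right) = \frac{467}{5} - -3841 = \frac{467}{5} + 3841 = \frac{19672}{5}$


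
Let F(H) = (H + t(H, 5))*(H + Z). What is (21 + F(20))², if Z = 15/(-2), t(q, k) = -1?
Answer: 267289/4 ≈ 66822.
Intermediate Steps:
Z = -15/2 (Z = 15*(-½) = -15/2 ≈ -7.5000)
F(H) = (-1 + H)*(-15/2 + H) (F(H) = (H - 1)*(H - 15/2) = (-1 + H)*(-15/2 + H))
(21 + F(20))² = (21 + (15/2 + 20² - 17/2*20))² = (21 + (15/2 + 400 - 170))² = (21 + 475/2)² = (517/2)² = 267289/4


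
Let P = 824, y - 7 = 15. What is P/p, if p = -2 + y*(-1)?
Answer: -103/3 ≈ -34.333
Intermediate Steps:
y = 22 (y = 7 + 15 = 22)
p = -24 (p = -2 + 22*(-1) = -2 - 22 = -24)
P/p = 824/(-24) = 824*(-1/24) = -103/3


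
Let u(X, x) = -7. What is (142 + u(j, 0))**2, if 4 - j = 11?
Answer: 18225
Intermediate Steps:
j = -7 (j = 4 - 1*11 = 4 - 11 = -7)
(142 + u(j, 0))**2 = (142 - 7)**2 = 135**2 = 18225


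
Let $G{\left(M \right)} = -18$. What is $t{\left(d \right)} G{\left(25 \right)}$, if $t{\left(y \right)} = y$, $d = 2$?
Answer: $-36$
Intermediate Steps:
$t{\left(d \right)} G{\left(25 \right)} = 2 \left(-18\right) = -36$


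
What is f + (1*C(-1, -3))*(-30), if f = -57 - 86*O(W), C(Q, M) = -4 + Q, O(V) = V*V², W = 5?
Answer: -10657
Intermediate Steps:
O(V) = V³
f = -10807 (f = -57 - 86*5³ = -57 - 86*125 = -57 - 10750 = -10807)
f + (1*C(-1, -3))*(-30) = -10807 + (1*(-4 - 1))*(-30) = -10807 + (1*(-5))*(-30) = -10807 - 5*(-30) = -10807 + 150 = -10657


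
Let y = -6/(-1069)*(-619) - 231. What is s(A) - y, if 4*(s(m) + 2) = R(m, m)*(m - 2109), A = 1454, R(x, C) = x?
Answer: -508544735/2138 ≈ -2.3786e+5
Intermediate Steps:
s(m) = -2 + m*(-2109 + m)/4 (s(m) = -2 + (m*(m - 2109))/4 = -2 + (m*(-2109 + m))/4 = -2 + m*(-2109 + m)/4)
y = -250653/1069 (y = -6*(-1/1069)*(-619) - 231 = (6/1069)*(-619) - 231 = -3714/1069 - 231 = -250653/1069 ≈ -234.47)
s(A) - y = (-2 - 2109/4*1454 + (1/4)*1454**2) - 1*(-250653/1069) = (-2 - 1533243/2 + (1/4)*2114116) + 250653/1069 = (-2 - 1533243/2 + 528529) + 250653/1069 = -476189/2 + 250653/1069 = -508544735/2138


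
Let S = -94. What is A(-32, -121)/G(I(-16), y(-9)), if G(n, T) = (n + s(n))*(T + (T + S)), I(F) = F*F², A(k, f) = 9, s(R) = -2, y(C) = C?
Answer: 3/152992 ≈ 1.9609e-5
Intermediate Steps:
I(F) = F³
G(n, T) = (-94 + 2*T)*(-2 + n) (G(n, T) = (n - 2)*(T + (T - 94)) = (-2 + n)*(T + (-94 + T)) = (-2 + n)*(-94 + 2*T) = (-94 + 2*T)*(-2 + n))
A(-32, -121)/G(I(-16), y(-9)) = 9/(188 - 94*(-16)³ - 4*(-9) + 2*(-9)*(-16)³) = 9/(188 - 94*(-4096) + 36 + 2*(-9)*(-4096)) = 9/(188 + 385024 + 36 + 73728) = 9/458976 = 9*(1/458976) = 3/152992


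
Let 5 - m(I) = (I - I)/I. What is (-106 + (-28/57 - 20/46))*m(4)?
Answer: -700900/1311 ≈ -534.63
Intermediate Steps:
m(I) = 5 (m(I) = 5 - (I - I)/I = 5 - 0/I = 5 - 1*0 = 5 + 0 = 5)
(-106 + (-28/57 - 20/46))*m(4) = (-106 + (-28/57 - 20/46))*5 = (-106 + (-28*1/57 - 20*1/46))*5 = (-106 + (-28/57 - 10/23))*5 = (-106 - 1214/1311)*5 = -140180/1311*5 = -700900/1311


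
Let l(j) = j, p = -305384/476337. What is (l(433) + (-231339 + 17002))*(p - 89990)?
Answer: 9169181487282656/476337 ≈ 1.9249e+10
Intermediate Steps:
p = -305384/476337 (p = -305384*1/476337 = -305384/476337 ≈ -0.64111)
(l(433) + (-231339 + 17002))*(p - 89990) = (433 + (-231339 + 17002))*(-305384/476337 - 89990) = (433 - 214337)*(-42865872014/476337) = -213904*(-42865872014/476337) = 9169181487282656/476337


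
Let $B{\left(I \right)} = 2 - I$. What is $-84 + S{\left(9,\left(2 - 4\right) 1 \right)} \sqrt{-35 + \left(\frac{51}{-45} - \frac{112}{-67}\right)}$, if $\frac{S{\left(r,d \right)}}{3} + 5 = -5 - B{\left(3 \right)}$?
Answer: $-84 - \frac{9 i \sqrt{34807170}}{335} \approx -84.0 - 158.5 i$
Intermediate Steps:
$S{\left(r,d \right)} = -27$ ($S{\left(r,d \right)} = -15 + 3 \left(-5 - \left(2 - 3\right)\right) = -15 + 3 \left(-5 - -1\right) = -15 + 3 \left(-5 + 1\right) = -15 + 3 \left(-4\right) = -15 - 12 = -27$)
$-84 + S{\left(9,\left(2 - 4\right) 1 \right)} \sqrt{-35 + \left(\frac{51}{-45} - \frac{112}{-67}\right)} = -84 - 27 \sqrt{-35 + \left(\frac{51}{-45} - \frac{112}{-67}\right)} = -84 - 27 \sqrt{-35 + \left(51 \left(- \frac{1}{45}\right) - - \frac{112}{67}\right)} = -84 - 27 \sqrt{-35 + \left(- \frac{17}{15} + \frac{112}{67}\right)} = -84 - 27 \sqrt{-35 + \frac{541}{1005}} = -84 - 27 \sqrt{- \frac{34634}{1005}} = -84 - 27 \frac{i \sqrt{34807170}}{1005} = -84 - \frac{9 i \sqrt{34807170}}{335}$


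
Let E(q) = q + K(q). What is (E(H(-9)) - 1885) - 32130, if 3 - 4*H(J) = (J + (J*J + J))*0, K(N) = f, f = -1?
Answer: -136061/4 ≈ -34015.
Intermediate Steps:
K(N) = -1
H(J) = ¾ (H(J) = ¾ - (J + (J*J + J))*0/4 = ¾ - (J + (J² + J))*0/4 = ¾ - (J + (J + J²))*0/4 = ¾ - (J² + 2*J)*0/4 = ¾ - ¼*0 = ¾ + 0 = ¾)
E(q) = -1 + q (E(q) = q - 1 = -1 + q)
(E(H(-9)) - 1885) - 32130 = ((-1 + ¾) - 1885) - 32130 = (-¼ - 1885) - 32130 = -7541/4 - 32130 = -136061/4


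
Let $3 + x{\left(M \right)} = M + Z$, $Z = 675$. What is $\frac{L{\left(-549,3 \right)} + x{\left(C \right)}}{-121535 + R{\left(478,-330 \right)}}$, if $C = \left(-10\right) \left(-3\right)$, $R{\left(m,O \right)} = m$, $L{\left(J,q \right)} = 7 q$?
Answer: $- \frac{723}{121057} \approx -0.0059724$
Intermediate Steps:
$C = 30$
$x{\left(M \right)} = 672 + M$ ($x{\left(M \right)} = -3 + \left(M + 675\right) = -3 + \left(675 + M\right) = 672 + M$)
$\frac{L{\left(-549,3 \right)} + x{\left(C \right)}}{-121535 + R{\left(478,-330 \right)}} = \frac{7 \cdot 3 + \left(672 + 30\right)}{-121535 + 478} = \frac{21 + 702}{-121057} = 723 \left(- \frac{1}{121057}\right) = - \frac{723}{121057}$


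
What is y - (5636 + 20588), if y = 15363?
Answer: -10861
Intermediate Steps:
y - (5636 + 20588) = 15363 - (5636 + 20588) = 15363 - 1*26224 = 15363 - 26224 = -10861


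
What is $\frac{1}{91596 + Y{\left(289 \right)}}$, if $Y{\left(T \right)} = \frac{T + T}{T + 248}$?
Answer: $\frac{537}{49187630} \approx 1.0917 \cdot 10^{-5}$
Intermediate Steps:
$Y{\left(T \right)} = \frac{2 T}{248 + T}$
$\frac{1}{91596 + Y{\left(289 \right)}} = \frac{1}{91596 + 2 \cdot 289 \frac{1}{248 + 289}} = \frac{1}{91596 + 2 \cdot 289 \cdot \frac{1}{537}} = \frac{1}{91596 + \frac{578}{537}} = \frac{1}{\frac{49187630}{537}} = \frac{537}{49187630}$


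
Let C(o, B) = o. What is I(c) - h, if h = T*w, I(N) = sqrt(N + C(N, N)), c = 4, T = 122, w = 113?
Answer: -13786 + 2*sqrt(2) ≈ -13783.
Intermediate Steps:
I(N) = sqrt(2)*sqrt(N) (I(N) = sqrt(N + N) = sqrt(2*N) = sqrt(2)*sqrt(N))
h = 13786 (h = 122*113 = 13786)
I(c) - h = sqrt(2)*sqrt(4) - 1*13786 = sqrt(2)*2 - 13786 = 2*sqrt(2) - 13786 = -13786 + 2*sqrt(2)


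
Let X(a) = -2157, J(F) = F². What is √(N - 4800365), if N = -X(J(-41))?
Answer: 16*I*√18743 ≈ 2190.5*I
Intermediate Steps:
N = 2157 (N = -1*(-2157) = 2157)
√(N - 4800365) = √(2157 - 4800365) = √(-4798208) = 16*I*√18743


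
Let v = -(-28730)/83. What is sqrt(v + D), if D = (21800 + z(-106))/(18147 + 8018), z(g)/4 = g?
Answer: 7*sqrt(33395113904190)/2171695 ≈ 18.627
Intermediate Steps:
z(g) = 4*g
D = 21376/26165 (D = (21800 + 4*(-106))/(18147 + 8018) = (21800 - 424)/26165 = 21376*(1/26165) = 21376/26165 ≈ 0.81697)
v = 28730/83 (v = -(-28730)/83 = -85*(-338/83) = 28730/83 ≈ 346.14)
sqrt(v + D) = sqrt(28730/83 + 21376/26165) = sqrt(753494658/2171695) = 7*sqrt(33395113904190)/2171695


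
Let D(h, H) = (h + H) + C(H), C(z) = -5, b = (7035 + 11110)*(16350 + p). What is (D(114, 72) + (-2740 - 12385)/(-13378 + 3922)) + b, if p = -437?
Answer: 2730340263221/9456 ≈ 2.8874e+8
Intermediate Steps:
b = 288741385 (b = (7035 + 11110)*(16350 - 437) = 18145*15913 = 288741385)
D(h, H) = -5 + H + h (D(h, H) = (h + H) - 5 = (H + h) - 5 = -5 + H + h)
(D(114, 72) + (-2740 - 12385)/(-13378 + 3922)) + b = ((-5 + 72 + 114) + (-2740 - 12385)/(-13378 + 3922)) + 288741385 = (181 - 15125/(-9456)) + 288741385 = (181 - 15125*(-1/9456)) + 288741385 = (181 + 15125/9456) + 288741385 = 1726661/9456 + 288741385 = 2730340263221/9456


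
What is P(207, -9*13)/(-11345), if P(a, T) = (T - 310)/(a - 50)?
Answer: 427/1781165 ≈ 0.00023973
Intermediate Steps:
P(a, T) = (-310 + T)/(-50 + a)
P(207, -9*13)/(-11345) = ((-310 - 9*13)/(-50 + 207))/(-11345) = ((-310 - 117)/157)*(-1/11345) = ((1/157)*(-427))*(-1/11345) = -427/157*(-1/11345) = 427/1781165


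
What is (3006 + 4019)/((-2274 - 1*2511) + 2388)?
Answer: -7025/2397 ≈ -2.9307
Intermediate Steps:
(3006 + 4019)/((-2274 - 1*2511) + 2388) = 7025/((-2274 - 2511) + 2388) = 7025/(-4785 + 2388) = 7025/(-2397) = 7025*(-1/2397) = -7025/2397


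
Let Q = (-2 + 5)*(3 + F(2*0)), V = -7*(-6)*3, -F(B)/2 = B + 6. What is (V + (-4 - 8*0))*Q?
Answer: -3294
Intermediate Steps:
F(B) = -12 - 2*B (F(B) = -2*(B + 6) = -2*(6 + B) = -12 - 2*B)
V = 126 (V = 42*3 = 126)
Q = -27 (Q = (-2 + 5)*(3 + (-12 - 4*0)) = 3*(3 + (-12 - 2*0)) = 3*(3 + (-12 + 0)) = 3*(3 - 12) = 3*(-9) = -27)
(V + (-4 - 8*0))*Q = (126 + (-4 - 8*0))*(-27) = (126 + (-4 + 0))*(-27) = (126 - 4)*(-27) = 122*(-27) = -3294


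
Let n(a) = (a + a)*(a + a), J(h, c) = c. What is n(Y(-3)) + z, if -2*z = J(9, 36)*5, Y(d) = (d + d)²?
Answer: 5094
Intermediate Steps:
Y(d) = 4*d² (Y(d) = (2*d)² = 4*d²)
z = -90 (z = -18*5 = -½*180 = -90)
n(a) = 4*a² (n(a) = (2*a)*(2*a) = 4*a²)
n(Y(-3)) + z = 4*(4*(-3)²)² - 90 = 4*(4*9)² - 90 = 4*36² - 90 = 4*1296 - 90 = 5184 - 90 = 5094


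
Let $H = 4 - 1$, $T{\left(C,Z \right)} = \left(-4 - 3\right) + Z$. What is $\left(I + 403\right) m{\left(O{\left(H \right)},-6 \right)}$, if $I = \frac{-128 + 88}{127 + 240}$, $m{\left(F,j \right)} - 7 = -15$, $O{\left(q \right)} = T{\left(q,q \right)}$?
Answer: $- \frac{1182888}{367} \approx -3223.1$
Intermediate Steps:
$T{\left(C,Z \right)} = -7 + Z$
$H = 3$
$O{\left(q \right)} = -7 + q$
$m{\left(F,j \right)} = -8$ ($m{\left(F,j \right)} = 7 - 15 = -8$)
$I = - \frac{40}{367} \approx -0.10899$
$\left(I + 403\right) m{\left(O{\left(H \right)},-6 \right)} = \left(- \frac{40}{367} + 403\right) \left(-8\right) = \frac{147861}{367} \left(-8\right) = - \frac{1182888}{367}$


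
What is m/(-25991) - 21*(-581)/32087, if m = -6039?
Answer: 510889584/833973217 ≈ 0.61260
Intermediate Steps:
m/(-25991) - 21*(-581)/32087 = -6039/(-25991) - 21*(-581)/32087 = -6039*(-1/25991) + 12201*(1/32087) = 6039/25991 + 12201/32087 = 510889584/833973217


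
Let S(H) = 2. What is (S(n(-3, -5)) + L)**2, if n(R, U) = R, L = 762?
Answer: 583696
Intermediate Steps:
(S(n(-3, -5)) + L)**2 = (2 + 762)**2 = 764**2 = 583696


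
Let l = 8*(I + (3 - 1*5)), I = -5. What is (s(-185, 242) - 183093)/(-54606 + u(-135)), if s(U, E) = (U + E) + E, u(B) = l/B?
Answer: 12338595/3685877 ≈ 3.3475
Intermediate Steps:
l = -56 (l = 8*(-5 + (3 - 1*5)) = 8*(-5 + (3 - 5)) = 8*(-5 - 2) = 8*(-7) = -56)
u(B) = -56/B
s(U, E) = U + 2*E (s(U, E) = (E + U) + E = U + 2*E)
(s(-185, 242) - 183093)/(-54606 + u(-135)) = ((-185 + 2*242) - 183093)/(-54606 - 56/(-135)) = ((-185 + 484) - 183093)/(-54606 - 56*(-1/135)) = (299 - 183093)/(-54606 + 56/135) = -182794/(-7371754/135) = -182794*(-135/7371754) = 12338595/3685877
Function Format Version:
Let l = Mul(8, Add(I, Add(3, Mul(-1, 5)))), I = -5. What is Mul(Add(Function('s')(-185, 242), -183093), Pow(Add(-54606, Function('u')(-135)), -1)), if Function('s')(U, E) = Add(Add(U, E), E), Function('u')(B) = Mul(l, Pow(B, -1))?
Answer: Rational(12338595, 3685877) ≈ 3.3475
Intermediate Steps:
l = -56 (l = Mul(8, Add(-5, Add(3, Mul(-1, 5)))) = Mul(8, Add(-5, Add(3, -5))) = Mul(8, Add(-5, -2)) = Mul(8, -7) = -56)
Function('u')(B) = Mul(-56, Pow(B, -1))
Function('s')(U, E) = Add(U, Mul(2, E)) (Function('s')(U, E) = Add(Add(E, U), E) = Add(U, Mul(2, E)))
Mul(Add(Function('s')(-185, 242), -183093), Pow(Add(-54606, Function('u')(-135)), -1)) = Mul(Add(Add(-185, Mul(2, 242)), -183093), Pow(Add(-54606, Mul(-56, Pow(-135, -1))), -1)) = Mul(Add(Add(-185, 484), -183093), Pow(Add(-54606, Mul(-56, Rational(-1, 135))), -1)) = Mul(Add(299, -183093), Pow(Add(-54606, Rational(56, 135)), -1)) = Mul(-182794, Pow(Rational(-7371754, 135), -1)) = Mul(-182794, Rational(-135, 7371754)) = Rational(12338595, 3685877)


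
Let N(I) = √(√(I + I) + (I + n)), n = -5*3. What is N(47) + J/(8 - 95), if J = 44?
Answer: -44/87 + √(32 + √94) ≈ 5.9514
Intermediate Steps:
n = -15
N(I) = √(-15 + I + √2*√I) (N(I) = √(√(I + I) + (I - 15)) = √(√(2*I) + (-15 + I)) = √(√2*√I + (-15 + I)) = √(-15 + I + √2*√I))
N(47) + J/(8 - 95) = √(-15 + 47 + √2*√47) + 44/(8 - 95) = √(-15 + 47 + √94) + 44/(-87) = √(32 + √94) + 44*(-1/87) = √(32 + √94) - 44/87 = -44/87 + √(32 + √94)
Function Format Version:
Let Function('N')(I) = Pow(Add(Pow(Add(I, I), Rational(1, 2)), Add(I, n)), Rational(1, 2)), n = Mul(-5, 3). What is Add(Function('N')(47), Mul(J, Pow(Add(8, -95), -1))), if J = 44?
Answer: Add(Rational(-44, 87), Pow(Add(32, Pow(94, Rational(1, 2))), Rational(1, 2))) ≈ 5.9514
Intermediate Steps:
n = -15
Function('N')(I) = Pow(Add(-15, I, Mul(Pow(2, Rational(1, 2)), Pow(I, Rational(1, 2)))), Rational(1, 2)) (Function('N')(I) = Pow(Add(Pow(Add(I, I), Rational(1, 2)), Add(I, -15)), Rational(1, 2)) = Pow(Add(Pow(Mul(2, I), Rational(1, 2)), Add(-15, I)), Rational(1, 2)) = Pow(Add(Mul(Pow(2, Rational(1, 2)), Pow(I, Rational(1, 2))), Add(-15, I)), Rational(1, 2)) = Pow(Add(-15, I, Mul(Pow(2, Rational(1, 2)), Pow(I, Rational(1, 2)))), Rational(1, 2)))
Add(Function('N')(47), Mul(J, Pow(Add(8, -95), -1))) = Add(Pow(Add(-15, 47, Mul(Pow(2, Rational(1, 2)), Pow(47, Rational(1, 2)))), Rational(1, 2)), Mul(44, Pow(Add(8, -95), -1))) = Add(Pow(Add(-15, 47, Pow(94, Rational(1, 2))), Rational(1, 2)), Mul(44, Pow(-87, -1))) = Add(Pow(Add(32, Pow(94, Rational(1, 2))), Rational(1, 2)), Mul(44, Rational(-1, 87))) = Add(Pow(Add(32, Pow(94, Rational(1, 2))), Rational(1, 2)), Rational(-44, 87)) = Add(Rational(-44, 87), Pow(Add(32, Pow(94, Rational(1, 2))), Rational(1, 2)))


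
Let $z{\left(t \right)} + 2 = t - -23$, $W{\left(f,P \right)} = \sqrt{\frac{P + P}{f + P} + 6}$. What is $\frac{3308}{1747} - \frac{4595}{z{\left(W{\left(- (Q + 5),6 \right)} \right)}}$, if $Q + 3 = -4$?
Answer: $- \frac{111428498}{504883} + \frac{4595 \sqrt{30}}{867} \approx -191.67$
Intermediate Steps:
$Q = -7$ ($Q = -3 - 4 = -7$)
$W{\left(f,P \right)} = \sqrt{6 + \frac{2 P}{P + f}}$ ($W{\left(f,P \right)} = \sqrt{\frac{2 P}{P + f} + 6} = \sqrt{6 + \frac{2 P}{P + f}}$)
$z{\left(t \right)} = 21 + t$ ($z{\left(t \right)} = -2 + \left(t - -23\right) = -2 + \left(t + 23\right) = -2 + \left(23 + t\right) = 21 + t$)
$\frac{3308}{1747} - \frac{4595}{z{\left(W{\left(- (Q + 5),6 \right)} \right)}} = \frac{3308}{1747} - \frac{4595}{21 + \sqrt{2} \sqrt{\frac{3 \left(- (-7 + 5)\right) + 4 \cdot 6}{6 - \left(-7 + 5\right)}}} = 3308 \cdot \frac{1}{1747} - \frac{4595}{21 + \sqrt{2} \sqrt{\frac{3 \left(\left(-1\right) \left(-2\right)\right) + 24}{6 - -2}}} = \frac{3308}{1747} - \frac{4595}{21 + \sqrt{2} \sqrt{\frac{3 \cdot 2 + 24}{6 + 2}}} = \frac{3308}{1747} - \frac{4595}{21 + \sqrt{2} \sqrt{\frac{6 + 24}{8}}} = \frac{3308}{1747} - \frac{4595}{21 + \sqrt{2} \sqrt{\frac{1}{8} \cdot 30}} = \frac{3308}{1747} - \frac{4595}{21 + \sqrt{2} \sqrt{\frac{15}{4}}} = \frac{3308}{1747} - \frac{4595}{21 + \sqrt{2} \frac{\sqrt{15}}{2}} = \frac{3308}{1747} - \frac{4595}{21 + \frac{\sqrt{30}}{2}}$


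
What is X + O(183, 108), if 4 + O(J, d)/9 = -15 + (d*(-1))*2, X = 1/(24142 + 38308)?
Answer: -132081749/62450 ≈ -2115.0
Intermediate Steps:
X = 1/62450 ≈ 1.6013e-5
O(J, d) = -171 - 18*d (O(J, d) = -36 + 9*(-15 + (d*(-1))*2) = -36 + 9*(-15 - d*2) = -36 + 9*(-15 - 2*d) = -36 + (-135 - 18*d) = -171 - 18*d)
X + O(183, 108) = 1/62450 + (-171 - 18*108) = 1/62450 + (-171 - 1944) = 1/62450 - 2115 = -132081749/62450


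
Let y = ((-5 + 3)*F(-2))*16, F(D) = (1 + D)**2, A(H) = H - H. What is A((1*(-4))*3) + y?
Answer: -32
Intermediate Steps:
A(H) = 0
y = -32 (y = ((-5 + 3)*(1 - 2)**2)*16 = -2*(-1)**2*16 = -2*1*16 = -2*16 = -32)
A((1*(-4))*3) + y = 0 - 32 = -32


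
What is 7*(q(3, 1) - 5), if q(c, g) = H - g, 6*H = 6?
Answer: -35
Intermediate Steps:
H = 1 (H = (1/6)*6 = 1)
q(c, g) = 1 - g
7*(q(3, 1) - 5) = 7*((1 - 1*1) - 5) = 7*((1 - 1) - 5) = 7*(0 - 5) = 7*(-5) = -35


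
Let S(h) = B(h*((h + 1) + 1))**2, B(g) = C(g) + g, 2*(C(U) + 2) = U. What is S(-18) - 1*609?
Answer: 184291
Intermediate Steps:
C(U) = -2 + U/2
B(g) = -2 + 3*g/2 (B(g) = (-2 + g/2) + g = -2 + 3*g/2)
S(h) = (-2 + 3*h*(2 + h)/2)**2 (S(h) = (-2 + 3*(h*((h + 1) + 1))/2)**2 = (-2 + 3*(h*((1 + h) + 1))/2)**2 = (-2 + 3*(h*(2 + h))/2)**2 = (-2 + 3*h*(2 + h)/2)**2)
S(-18) - 1*609 = (-4 + 3*(-18)*(2 - 18))**2/4 - 1*609 = (-4 + 3*(-18)*(-16))**2/4 - 609 = (-4 + 864)**2/4 - 609 = (1/4)*860**2 - 609 = (1/4)*739600 - 609 = 184900 - 609 = 184291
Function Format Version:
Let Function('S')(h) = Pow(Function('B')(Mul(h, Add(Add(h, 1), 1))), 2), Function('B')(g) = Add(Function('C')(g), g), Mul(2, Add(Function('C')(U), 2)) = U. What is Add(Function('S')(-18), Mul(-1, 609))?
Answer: 184291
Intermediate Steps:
Function('C')(U) = Add(-2, Mul(Rational(1, 2), U))
Function('B')(g) = Add(-2, Mul(Rational(3, 2), g)) (Function('B')(g) = Add(Add(-2, Mul(Rational(1, 2), g)), g) = Add(-2, Mul(Rational(3, 2), g)))
Function('S')(h) = Pow(Add(-2, Mul(Rational(3, 2), h, Add(2, h))), 2) (Function('S')(h) = Pow(Add(-2, Mul(Rational(3, 2), Mul(h, Add(Add(h, 1), 1)))), 2) = Pow(Add(-2, Mul(Rational(3, 2), Mul(h, Add(Add(1, h), 1)))), 2) = Pow(Add(-2, Mul(Rational(3, 2), Mul(h, Add(2, h)))), 2) = Pow(Add(-2, Mul(Rational(3, 2), h, Add(2, h))), 2))
Add(Function('S')(-18), Mul(-1, 609)) = Add(Mul(Rational(1, 4), Pow(Add(-4, Mul(3, -18, Add(2, -18))), 2)), Mul(-1, 609)) = Add(Mul(Rational(1, 4), Pow(Add(-4, Mul(3, -18, -16)), 2)), -609) = Add(Mul(Rational(1, 4), Pow(Add(-4, 864), 2)), -609) = Add(Mul(Rational(1, 4), Pow(860, 2)), -609) = Add(Mul(Rational(1, 4), 739600), -609) = Add(184900, -609) = 184291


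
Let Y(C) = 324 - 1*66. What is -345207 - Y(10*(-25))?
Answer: -345465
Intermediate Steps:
Y(C) = 258 (Y(C) = 324 - 66 = 258)
-345207 - Y(10*(-25)) = -345207 - 1*258 = -345207 - 258 = -345465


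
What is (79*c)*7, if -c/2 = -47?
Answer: 51982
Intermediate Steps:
c = 94 (c = -2*(-47) = 94)
(79*c)*7 = (79*94)*7 = 7426*7 = 51982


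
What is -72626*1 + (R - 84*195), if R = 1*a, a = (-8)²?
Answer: -88942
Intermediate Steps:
a = 64
R = 64 (R = 1*64 = 64)
-72626*1 + (R - 84*195) = -72626*1 + (64 - 84*195) = -72626 + (64 - 16380) = -72626 - 16316 = -88942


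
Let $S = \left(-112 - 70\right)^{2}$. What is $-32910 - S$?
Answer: $-66034$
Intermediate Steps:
$S = 33124$ ($S = \left(-182\right)^{2} = 33124$)
$-32910 - S = -32910 - 33124 = -66034$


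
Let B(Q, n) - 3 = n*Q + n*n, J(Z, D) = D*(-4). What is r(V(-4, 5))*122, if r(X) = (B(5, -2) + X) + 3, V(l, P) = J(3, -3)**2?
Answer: 17568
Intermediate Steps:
J(Z, D) = -4*D
B(Q, n) = 3 + n**2 + Q*n (B(Q, n) = 3 + (n*Q + n*n) = 3 + (Q*n + n**2) = 3 + (n**2 + Q*n) = 3 + n**2 + Q*n)
V(l, P) = 144 (V(l, P) = (-4*(-3))**2 = 12**2 = 144)
r(X) = X (r(X) = ((3 + (-2)**2 + 5*(-2)) + X) + 3 = ((3 + 4 - 10) + X) + 3 = (-3 + X) + 3 = X)
r(V(-4, 5))*122 = 144*122 = 17568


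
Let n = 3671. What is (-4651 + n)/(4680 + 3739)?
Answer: -980/8419 ≈ -0.11640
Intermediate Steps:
(-4651 + n)/(4680 + 3739) = (-4651 + 3671)/(4680 + 3739) = -980/8419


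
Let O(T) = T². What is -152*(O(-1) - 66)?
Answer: 9880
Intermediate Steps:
-152*(O(-1) - 66) = -152*((-1)² - 66) = -152*(1 - 66) = -152*(-65) = 9880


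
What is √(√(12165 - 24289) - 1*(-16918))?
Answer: √(16918 + 2*I*√3031) ≈ 130.07 + 0.4233*I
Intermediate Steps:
√(√(12165 - 24289) - 1*(-16918)) = √(√(-12124) + 16918) = √(2*I*√3031 + 16918) = √(16918 + 2*I*√3031)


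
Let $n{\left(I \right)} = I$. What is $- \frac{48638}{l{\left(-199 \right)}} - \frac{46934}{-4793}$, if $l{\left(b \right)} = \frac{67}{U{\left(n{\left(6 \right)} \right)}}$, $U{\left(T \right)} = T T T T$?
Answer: $- \frac{302122881886}{321131} \approx -9.4081 \cdot 10^{5}$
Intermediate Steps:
$U{\left(T \right)} = T^{4}$ ($U{\left(T \right)} = T T^{2} T = T^{3} T = T^{4}$)
$l{\left(b \right)} = \frac{67}{1296}$ ($l{\left(b \right)} = \frac{67}{6^{4}} = \frac{67}{1296}$)
$- \frac{48638}{l{\left(-199 \right)}} - \frac{46934}{-4793} = - \frac{48638}{\frac{67}{1296}} - \frac{46934}{-4793} = \left(-48638\right) \frac{1296}{67} - - \frac{46934}{4793} = - \frac{63034848}{67} + \frac{46934}{4793} = - \frac{302122881886}{321131}$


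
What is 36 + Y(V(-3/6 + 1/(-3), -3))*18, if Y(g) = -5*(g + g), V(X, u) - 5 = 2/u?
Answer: -744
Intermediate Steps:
V(X, u) = 5 + 2/u
Y(g) = -10*g
36 + Y(V(-3/6 + 1/(-3), -3))*18 = 36 - 10*(5 + 2/(-3))*18 = 36 - 10*(5 + 2*(-⅓))*18 = 36 - 10*(5 - ⅔)*18 = 36 - 10*13/3*18 = 36 - 130/3*18 = 36 - 780 = -744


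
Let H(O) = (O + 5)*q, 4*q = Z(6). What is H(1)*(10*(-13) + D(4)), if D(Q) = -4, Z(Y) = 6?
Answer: -1206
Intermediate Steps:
q = 3/2 (q = (1/4)*6 = 3/2 ≈ 1.5000)
H(O) = 15/2 + 3*O/2 (H(O) = (O + 5)*(3/2) = (5 + O)*(3/2) = 15/2 + 3*O/2)
H(1)*(10*(-13) + D(4)) = (15/2 + (3/2)*1)*(10*(-13) - 4) = (15/2 + 3/2)*(-130 - 4) = 9*(-134) = -1206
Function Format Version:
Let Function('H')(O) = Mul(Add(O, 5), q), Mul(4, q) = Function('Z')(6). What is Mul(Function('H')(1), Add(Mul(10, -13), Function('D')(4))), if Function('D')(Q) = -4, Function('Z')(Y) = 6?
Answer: -1206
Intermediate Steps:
q = Rational(3, 2) (q = Mul(Rational(1, 4), 6) = Rational(3, 2) ≈ 1.5000)
Function('H')(O) = Add(Rational(15, 2), Mul(Rational(3, 2), O)) (Function('H')(O) = Mul(Add(O, 5), Rational(3, 2)) = Mul(Add(5, O), Rational(3, 2)) = Add(Rational(15, 2), Mul(Rational(3, 2), O)))
Mul(Function('H')(1), Add(Mul(10, -13), Function('D')(4))) = Mul(Add(Rational(15, 2), Mul(Rational(3, 2), 1)), Add(Mul(10, -13), -4)) = Mul(Add(Rational(15, 2), Rational(3, 2)), Add(-130, -4)) = Mul(9, -134) = -1206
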